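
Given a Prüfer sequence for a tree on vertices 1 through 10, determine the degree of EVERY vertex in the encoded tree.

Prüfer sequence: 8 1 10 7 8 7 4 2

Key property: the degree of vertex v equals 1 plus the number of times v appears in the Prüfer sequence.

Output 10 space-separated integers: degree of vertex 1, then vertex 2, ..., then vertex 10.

p_1 = 8: count[8] becomes 1
p_2 = 1: count[1] becomes 1
p_3 = 10: count[10] becomes 1
p_4 = 7: count[7] becomes 1
p_5 = 8: count[8] becomes 2
p_6 = 7: count[7] becomes 2
p_7 = 4: count[4] becomes 1
p_8 = 2: count[2] becomes 1
Degrees (1 + count): deg[1]=1+1=2, deg[2]=1+1=2, deg[3]=1+0=1, deg[4]=1+1=2, deg[5]=1+0=1, deg[6]=1+0=1, deg[7]=1+2=3, deg[8]=1+2=3, deg[9]=1+0=1, deg[10]=1+1=2

Answer: 2 2 1 2 1 1 3 3 1 2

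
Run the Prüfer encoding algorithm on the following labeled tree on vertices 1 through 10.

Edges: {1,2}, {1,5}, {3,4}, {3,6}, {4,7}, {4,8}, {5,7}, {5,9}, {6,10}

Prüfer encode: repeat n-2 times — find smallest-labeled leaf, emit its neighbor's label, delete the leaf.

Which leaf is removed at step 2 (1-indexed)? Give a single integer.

Answer: 1

Derivation:
Step 1: current leaves = {2,8,9,10}. Remove leaf 2 (neighbor: 1).
Step 2: current leaves = {1,8,9,10}. Remove leaf 1 (neighbor: 5).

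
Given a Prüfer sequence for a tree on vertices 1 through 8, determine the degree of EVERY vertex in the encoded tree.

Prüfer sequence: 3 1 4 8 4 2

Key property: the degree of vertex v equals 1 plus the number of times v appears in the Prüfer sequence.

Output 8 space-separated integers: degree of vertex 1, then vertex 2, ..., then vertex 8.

p_1 = 3: count[3] becomes 1
p_2 = 1: count[1] becomes 1
p_3 = 4: count[4] becomes 1
p_4 = 8: count[8] becomes 1
p_5 = 4: count[4] becomes 2
p_6 = 2: count[2] becomes 1
Degrees (1 + count): deg[1]=1+1=2, deg[2]=1+1=2, deg[3]=1+1=2, deg[4]=1+2=3, deg[5]=1+0=1, deg[6]=1+0=1, deg[7]=1+0=1, deg[8]=1+1=2

Answer: 2 2 2 3 1 1 1 2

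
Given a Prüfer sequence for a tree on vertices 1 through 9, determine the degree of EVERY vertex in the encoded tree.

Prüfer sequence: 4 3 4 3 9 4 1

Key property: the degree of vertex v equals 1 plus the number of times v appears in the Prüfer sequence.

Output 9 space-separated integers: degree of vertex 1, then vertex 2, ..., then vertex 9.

p_1 = 4: count[4] becomes 1
p_2 = 3: count[3] becomes 1
p_3 = 4: count[4] becomes 2
p_4 = 3: count[3] becomes 2
p_5 = 9: count[9] becomes 1
p_6 = 4: count[4] becomes 3
p_7 = 1: count[1] becomes 1
Degrees (1 + count): deg[1]=1+1=2, deg[2]=1+0=1, deg[3]=1+2=3, deg[4]=1+3=4, deg[5]=1+0=1, deg[6]=1+0=1, deg[7]=1+0=1, deg[8]=1+0=1, deg[9]=1+1=2

Answer: 2 1 3 4 1 1 1 1 2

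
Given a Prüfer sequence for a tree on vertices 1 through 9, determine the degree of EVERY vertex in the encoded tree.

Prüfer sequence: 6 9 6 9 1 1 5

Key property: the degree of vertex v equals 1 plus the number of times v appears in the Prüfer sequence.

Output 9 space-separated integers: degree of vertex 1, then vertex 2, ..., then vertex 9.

Answer: 3 1 1 1 2 3 1 1 3

Derivation:
p_1 = 6: count[6] becomes 1
p_2 = 9: count[9] becomes 1
p_3 = 6: count[6] becomes 2
p_4 = 9: count[9] becomes 2
p_5 = 1: count[1] becomes 1
p_6 = 1: count[1] becomes 2
p_7 = 5: count[5] becomes 1
Degrees (1 + count): deg[1]=1+2=3, deg[2]=1+0=1, deg[3]=1+0=1, deg[4]=1+0=1, deg[5]=1+1=2, deg[6]=1+2=3, deg[7]=1+0=1, deg[8]=1+0=1, deg[9]=1+2=3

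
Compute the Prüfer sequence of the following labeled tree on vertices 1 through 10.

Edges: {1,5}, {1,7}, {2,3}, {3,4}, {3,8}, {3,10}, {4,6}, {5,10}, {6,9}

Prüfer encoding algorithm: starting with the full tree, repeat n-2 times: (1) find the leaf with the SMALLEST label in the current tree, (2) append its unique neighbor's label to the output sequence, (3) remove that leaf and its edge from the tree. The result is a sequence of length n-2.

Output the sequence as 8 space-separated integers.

Answer: 3 1 5 10 3 6 4 3

Derivation:
Step 1: leaves = {2,7,8,9}. Remove smallest leaf 2, emit neighbor 3.
Step 2: leaves = {7,8,9}. Remove smallest leaf 7, emit neighbor 1.
Step 3: leaves = {1,8,9}. Remove smallest leaf 1, emit neighbor 5.
Step 4: leaves = {5,8,9}. Remove smallest leaf 5, emit neighbor 10.
Step 5: leaves = {8,9,10}. Remove smallest leaf 8, emit neighbor 3.
Step 6: leaves = {9,10}. Remove smallest leaf 9, emit neighbor 6.
Step 7: leaves = {6,10}. Remove smallest leaf 6, emit neighbor 4.
Step 8: leaves = {4,10}. Remove smallest leaf 4, emit neighbor 3.
Done: 2 vertices remain (3, 10). Sequence = [3 1 5 10 3 6 4 3]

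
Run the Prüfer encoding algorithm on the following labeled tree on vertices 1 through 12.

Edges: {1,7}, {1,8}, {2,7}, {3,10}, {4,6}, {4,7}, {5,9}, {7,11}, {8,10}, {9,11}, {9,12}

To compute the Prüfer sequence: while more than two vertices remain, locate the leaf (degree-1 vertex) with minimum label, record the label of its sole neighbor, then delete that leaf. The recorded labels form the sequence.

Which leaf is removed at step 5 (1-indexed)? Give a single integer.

Answer: 4

Derivation:
Step 1: current leaves = {2,3,5,6,12}. Remove leaf 2 (neighbor: 7).
Step 2: current leaves = {3,5,6,12}. Remove leaf 3 (neighbor: 10).
Step 3: current leaves = {5,6,10,12}. Remove leaf 5 (neighbor: 9).
Step 4: current leaves = {6,10,12}. Remove leaf 6 (neighbor: 4).
Step 5: current leaves = {4,10,12}. Remove leaf 4 (neighbor: 7).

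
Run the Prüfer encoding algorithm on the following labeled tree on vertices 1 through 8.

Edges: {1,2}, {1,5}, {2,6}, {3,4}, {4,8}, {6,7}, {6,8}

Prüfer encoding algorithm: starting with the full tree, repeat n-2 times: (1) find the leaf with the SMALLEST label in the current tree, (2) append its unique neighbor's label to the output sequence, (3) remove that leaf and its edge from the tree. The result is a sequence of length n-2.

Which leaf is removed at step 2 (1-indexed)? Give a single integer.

Answer: 4

Derivation:
Step 1: current leaves = {3,5,7}. Remove leaf 3 (neighbor: 4).
Step 2: current leaves = {4,5,7}. Remove leaf 4 (neighbor: 8).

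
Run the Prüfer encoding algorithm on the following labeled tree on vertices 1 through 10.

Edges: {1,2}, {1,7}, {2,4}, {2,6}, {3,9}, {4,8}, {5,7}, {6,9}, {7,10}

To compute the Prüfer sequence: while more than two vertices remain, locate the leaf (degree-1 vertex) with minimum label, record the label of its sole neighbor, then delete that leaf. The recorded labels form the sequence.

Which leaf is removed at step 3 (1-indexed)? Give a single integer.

Answer: 8

Derivation:
Step 1: current leaves = {3,5,8,10}. Remove leaf 3 (neighbor: 9).
Step 2: current leaves = {5,8,9,10}. Remove leaf 5 (neighbor: 7).
Step 3: current leaves = {8,9,10}. Remove leaf 8 (neighbor: 4).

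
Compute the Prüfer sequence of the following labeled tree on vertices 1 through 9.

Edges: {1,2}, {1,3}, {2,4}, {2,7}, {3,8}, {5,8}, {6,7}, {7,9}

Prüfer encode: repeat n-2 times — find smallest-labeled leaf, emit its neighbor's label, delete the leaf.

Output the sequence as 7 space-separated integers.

Answer: 2 8 7 3 1 2 7

Derivation:
Step 1: leaves = {4,5,6,9}. Remove smallest leaf 4, emit neighbor 2.
Step 2: leaves = {5,6,9}. Remove smallest leaf 5, emit neighbor 8.
Step 3: leaves = {6,8,9}. Remove smallest leaf 6, emit neighbor 7.
Step 4: leaves = {8,9}. Remove smallest leaf 8, emit neighbor 3.
Step 5: leaves = {3,9}. Remove smallest leaf 3, emit neighbor 1.
Step 6: leaves = {1,9}. Remove smallest leaf 1, emit neighbor 2.
Step 7: leaves = {2,9}. Remove smallest leaf 2, emit neighbor 7.
Done: 2 vertices remain (7, 9). Sequence = [2 8 7 3 1 2 7]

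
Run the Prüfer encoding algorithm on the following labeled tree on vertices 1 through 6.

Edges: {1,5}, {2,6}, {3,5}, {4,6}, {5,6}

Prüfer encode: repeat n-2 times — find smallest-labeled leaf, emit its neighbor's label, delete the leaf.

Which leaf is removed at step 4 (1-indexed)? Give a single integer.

Step 1: current leaves = {1,2,3,4}. Remove leaf 1 (neighbor: 5).
Step 2: current leaves = {2,3,4}. Remove leaf 2 (neighbor: 6).
Step 3: current leaves = {3,4}. Remove leaf 3 (neighbor: 5).
Step 4: current leaves = {4,5}. Remove leaf 4 (neighbor: 6).

Answer: 4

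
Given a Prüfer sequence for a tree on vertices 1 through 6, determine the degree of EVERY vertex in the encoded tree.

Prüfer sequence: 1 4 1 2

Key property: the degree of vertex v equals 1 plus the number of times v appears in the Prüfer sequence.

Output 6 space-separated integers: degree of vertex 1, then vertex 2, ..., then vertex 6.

p_1 = 1: count[1] becomes 1
p_2 = 4: count[4] becomes 1
p_3 = 1: count[1] becomes 2
p_4 = 2: count[2] becomes 1
Degrees (1 + count): deg[1]=1+2=3, deg[2]=1+1=2, deg[3]=1+0=1, deg[4]=1+1=2, deg[5]=1+0=1, deg[6]=1+0=1

Answer: 3 2 1 2 1 1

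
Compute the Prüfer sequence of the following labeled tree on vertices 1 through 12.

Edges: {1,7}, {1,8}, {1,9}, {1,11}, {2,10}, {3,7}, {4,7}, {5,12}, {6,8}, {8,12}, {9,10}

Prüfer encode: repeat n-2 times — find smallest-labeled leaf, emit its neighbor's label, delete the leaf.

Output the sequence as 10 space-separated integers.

Answer: 10 7 7 12 8 1 9 1 1 8

Derivation:
Step 1: leaves = {2,3,4,5,6,11}. Remove smallest leaf 2, emit neighbor 10.
Step 2: leaves = {3,4,5,6,10,11}. Remove smallest leaf 3, emit neighbor 7.
Step 3: leaves = {4,5,6,10,11}. Remove smallest leaf 4, emit neighbor 7.
Step 4: leaves = {5,6,7,10,11}. Remove smallest leaf 5, emit neighbor 12.
Step 5: leaves = {6,7,10,11,12}. Remove smallest leaf 6, emit neighbor 8.
Step 6: leaves = {7,10,11,12}. Remove smallest leaf 7, emit neighbor 1.
Step 7: leaves = {10,11,12}. Remove smallest leaf 10, emit neighbor 9.
Step 8: leaves = {9,11,12}. Remove smallest leaf 9, emit neighbor 1.
Step 9: leaves = {11,12}. Remove smallest leaf 11, emit neighbor 1.
Step 10: leaves = {1,12}. Remove smallest leaf 1, emit neighbor 8.
Done: 2 vertices remain (8, 12). Sequence = [10 7 7 12 8 1 9 1 1 8]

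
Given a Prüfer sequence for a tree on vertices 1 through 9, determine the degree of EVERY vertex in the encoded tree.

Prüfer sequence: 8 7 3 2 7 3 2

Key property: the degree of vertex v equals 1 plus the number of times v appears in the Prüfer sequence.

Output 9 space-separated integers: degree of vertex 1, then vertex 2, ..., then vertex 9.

p_1 = 8: count[8] becomes 1
p_2 = 7: count[7] becomes 1
p_3 = 3: count[3] becomes 1
p_4 = 2: count[2] becomes 1
p_5 = 7: count[7] becomes 2
p_6 = 3: count[3] becomes 2
p_7 = 2: count[2] becomes 2
Degrees (1 + count): deg[1]=1+0=1, deg[2]=1+2=3, deg[3]=1+2=3, deg[4]=1+0=1, deg[5]=1+0=1, deg[6]=1+0=1, deg[7]=1+2=3, deg[8]=1+1=2, deg[9]=1+0=1

Answer: 1 3 3 1 1 1 3 2 1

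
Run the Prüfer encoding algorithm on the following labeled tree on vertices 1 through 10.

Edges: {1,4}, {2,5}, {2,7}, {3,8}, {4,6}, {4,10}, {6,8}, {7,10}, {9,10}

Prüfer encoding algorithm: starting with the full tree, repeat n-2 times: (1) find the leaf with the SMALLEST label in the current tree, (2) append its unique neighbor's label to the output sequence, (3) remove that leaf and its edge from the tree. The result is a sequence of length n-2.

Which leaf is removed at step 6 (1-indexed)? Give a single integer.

Answer: 8

Derivation:
Step 1: current leaves = {1,3,5,9}. Remove leaf 1 (neighbor: 4).
Step 2: current leaves = {3,5,9}. Remove leaf 3 (neighbor: 8).
Step 3: current leaves = {5,8,9}. Remove leaf 5 (neighbor: 2).
Step 4: current leaves = {2,8,9}. Remove leaf 2 (neighbor: 7).
Step 5: current leaves = {7,8,9}. Remove leaf 7 (neighbor: 10).
Step 6: current leaves = {8,9}. Remove leaf 8 (neighbor: 6).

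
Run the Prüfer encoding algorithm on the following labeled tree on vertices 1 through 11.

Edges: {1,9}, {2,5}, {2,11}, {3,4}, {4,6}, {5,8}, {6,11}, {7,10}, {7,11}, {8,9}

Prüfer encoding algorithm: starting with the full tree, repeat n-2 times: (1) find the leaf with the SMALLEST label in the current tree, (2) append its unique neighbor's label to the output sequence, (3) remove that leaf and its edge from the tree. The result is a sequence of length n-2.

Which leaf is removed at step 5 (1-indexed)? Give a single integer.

Step 1: current leaves = {1,3,10}. Remove leaf 1 (neighbor: 9).
Step 2: current leaves = {3,9,10}. Remove leaf 3 (neighbor: 4).
Step 3: current leaves = {4,9,10}. Remove leaf 4 (neighbor: 6).
Step 4: current leaves = {6,9,10}. Remove leaf 6 (neighbor: 11).
Step 5: current leaves = {9,10}. Remove leaf 9 (neighbor: 8).

Answer: 9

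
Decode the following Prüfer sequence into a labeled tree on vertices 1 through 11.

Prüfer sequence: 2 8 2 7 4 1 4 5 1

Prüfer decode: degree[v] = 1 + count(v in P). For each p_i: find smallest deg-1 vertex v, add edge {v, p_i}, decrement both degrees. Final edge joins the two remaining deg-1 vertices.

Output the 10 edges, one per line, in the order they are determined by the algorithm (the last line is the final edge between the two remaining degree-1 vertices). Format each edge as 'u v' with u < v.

Answer: 2 3
6 8
2 8
2 7
4 7
1 9
4 10
4 5
1 5
1 11

Derivation:
Initial degrees: {1:3, 2:3, 3:1, 4:3, 5:2, 6:1, 7:2, 8:2, 9:1, 10:1, 11:1}
Step 1: smallest deg-1 vertex = 3, p_1 = 2. Add edge {2,3}. Now deg[3]=0, deg[2]=2.
Step 2: smallest deg-1 vertex = 6, p_2 = 8. Add edge {6,8}. Now deg[6]=0, deg[8]=1.
Step 3: smallest deg-1 vertex = 8, p_3 = 2. Add edge {2,8}. Now deg[8]=0, deg[2]=1.
Step 4: smallest deg-1 vertex = 2, p_4 = 7. Add edge {2,7}. Now deg[2]=0, deg[7]=1.
Step 5: smallest deg-1 vertex = 7, p_5 = 4. Add edge {4,7}. Now deg[7]=0, deg[4]=2.
Step 6: smallest deg-1 vertex = 9, p_6 = 1. Add edge {1,9}. Now deg[9]=0, deg[1]=2.
Step 7: smallest deg-1 vertex = 10, p_7 = 4. Add edge {4,10}. Now deg[10]=0, deg[4]=1.
Step 8: smallest deg-1 vertex = 4, p_8 = 5. Add edge {4,5}. Now deg[4]=0, deg[5]=1.
Step 9: smallest deg-1 vertex = 5, p_9 = 1. Add edge {1,5}. Now deg[5]=0, deg[1]=1.
Final: two remaining deg-1 vertices are 1, 11. Add edge {1,11}.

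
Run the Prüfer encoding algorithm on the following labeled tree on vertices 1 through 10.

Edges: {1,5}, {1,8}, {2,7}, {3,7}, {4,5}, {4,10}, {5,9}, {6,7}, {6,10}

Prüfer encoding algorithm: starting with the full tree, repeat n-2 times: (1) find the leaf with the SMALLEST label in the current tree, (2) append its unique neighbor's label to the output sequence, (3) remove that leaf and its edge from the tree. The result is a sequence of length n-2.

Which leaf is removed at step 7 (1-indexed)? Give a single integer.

Answer: 9

Derivation:
Step 1: current leaves = {2,3,8,9}. Remove leaf 2 (neighbor: 7).
Step 2: current leaves = {3,8,9}. Remove leaf 3 (neighbor: 7).
Step 3: current leaves = {7,8,9}. Remove leaf 7 (neighbor: 6).
Step 4: current leaves = {6,8,9}. Remove leaf 6 (neighbor: 10).
Step 5: current leaves = {8,9,10}. Remove leaf 8 (neighbor: 1).
Step 6: current leaves = {1,9,10}. Remove leaf 1 (neighbor: 5).
Step 7: current leaves = {9,10}. Remove leaf 9 (neighbor: 5).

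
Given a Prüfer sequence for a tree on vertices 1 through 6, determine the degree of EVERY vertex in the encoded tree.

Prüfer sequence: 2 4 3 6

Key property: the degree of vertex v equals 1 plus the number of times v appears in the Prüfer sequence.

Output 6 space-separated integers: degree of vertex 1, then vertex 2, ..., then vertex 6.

p_1 = 2: count[2] becomes 1
p_2 = 4: count[4] becomes 1
p_3 = 3: count[3] becomes 1
p_4 = 6: count[6] becomes 1
Degrees (1 + count): deg[1]=1+0=1, deg[2]=1+1=2, deg[3]=1+1=2, deg[4]=1+1=2, deg[5]=1+0=1, deg[6]=1+1=2

Answer: 1 2 2 2 1 2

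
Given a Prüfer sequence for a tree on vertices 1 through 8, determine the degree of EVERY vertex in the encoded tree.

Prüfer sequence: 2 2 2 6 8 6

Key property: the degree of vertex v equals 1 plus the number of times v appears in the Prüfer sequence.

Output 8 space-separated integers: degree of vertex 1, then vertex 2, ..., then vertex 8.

p_1 = 2: count[2] becomes 1
p_2 = 2: count[2] becomes 2
p_3 = 2: count[2] becomes 3
p_4 = 6: count[6] becomes 1
p_5 = 8: count[8] becomes 1
p_6 = 6: count[6] becomes 2
Degrees (1 + count): deg[1]=1+0=1, deg[2]=1+3=4, deg[3]=1+0=1, deg[4]=1+0=1, deg[5]=1+0=1, deg[6]=1+2=3, deg[7]=1+0=1, deg[8]=1+1=2

Answer: 1 4 1 1 1 3 1 2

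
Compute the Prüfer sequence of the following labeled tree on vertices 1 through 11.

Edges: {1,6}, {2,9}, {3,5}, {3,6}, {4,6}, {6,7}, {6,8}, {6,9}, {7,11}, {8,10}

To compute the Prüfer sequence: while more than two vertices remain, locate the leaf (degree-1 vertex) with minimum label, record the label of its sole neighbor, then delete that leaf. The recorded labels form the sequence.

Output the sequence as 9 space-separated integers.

Answer: 6 9 6 3 6 6 8 6 7

Derivation:
Step 1: leaves = {1,2,4,5,10,11}. Remove smallest leaf 1, emit neighbor 6.
Step 2: leaves = {2,4,5,10,11}. Remove smallest leaf 2, emit neighbor 9.
Step 3: leaves = {4,5,9,10,11}. Remove smallest leaf 4, emit neighbor 6.
Step 4: leaves = {5,9,10,11}. Remove smallest leaf 5, emit neighbor 3.
Step 5: leaves = {3,9,10,11}. Remove smallest leaf 3, emit neighbor 6.
Step 6: leaves = {9,10,11}. Remove smallest leaf 9, emit neighbor 6.
Step 7: leaves = {10,11}. Remove smallest leaf 10, emit neighbor 8.
Step 8: leaves = {8,11}. Remove smallest leaf 8, emit neighbor 6.
Step 9: leaves = {6,11}. Remove smallest leaf 6, emit neighbor 7.
Done: 2 vertices remain (7, 11). Sequence = [6 9 6 3 6 6 8 6 7]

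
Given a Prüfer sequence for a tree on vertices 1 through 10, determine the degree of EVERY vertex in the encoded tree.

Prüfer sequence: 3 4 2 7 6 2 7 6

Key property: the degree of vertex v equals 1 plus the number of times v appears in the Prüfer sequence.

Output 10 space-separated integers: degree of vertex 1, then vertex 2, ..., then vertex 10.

Answer: 1 3 2 2 1 3 3 1 1 1

Derivation:
p_1 = 3: count[3] becomes 1
p_2 = 4: count[4] becomes 1
p_3 = 2: count[2] becomes 1
p_4 = 7: count[7] becomes 1
p_5 = 6: count[6] becomes 1
p_6 = 2: count[2] becomes 2
p_7 = 7: count[7] becomes 2
p_8 = 6: count[6] becomes 2
Degrees (1 + count): deg[1]=1+0=1, deg[2]=1+2=3, deg[3]=1+1=2, deg[4]=1+1=2, deg[5]=1+0=1, deg[6]=1+2=3, deg[7]=1+2=3, deg[8]=1+0=1, deg[9]=1+0=1, deg[10]=1+0=1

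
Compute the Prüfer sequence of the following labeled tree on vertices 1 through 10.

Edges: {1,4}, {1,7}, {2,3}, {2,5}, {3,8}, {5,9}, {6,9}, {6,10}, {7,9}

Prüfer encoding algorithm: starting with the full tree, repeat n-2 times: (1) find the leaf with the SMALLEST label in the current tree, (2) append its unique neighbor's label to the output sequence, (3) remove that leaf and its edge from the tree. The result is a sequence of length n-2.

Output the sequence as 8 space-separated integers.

Answer: 1 7 9 3 2 5 9 6

Derivation:
Step 1: leaves = {4,8,10}. Remove smallest leaf 4, emit neighbor 1.
Step 2: leaves = {1,8,10}. Remove smallest leaf 1, emit neighbor 7.
Step 3: leaves = {7,8,10}. Remove smallest leaf 7, emit neighbor 9.
Step 4: leaves = {8,10}. Remove smallest leaf 8, emit neighbor 3.
Step 5: leaves = {3,10}. Remove smallest leaf 3, emit neighbor 2.
Step 6: leaves = {2,10}. Remove smallest leaf 2, emit neighbor 5.
Step 7: leaves = {5,10}. Remove smallest leaf 5, emit neighbor 9.
Step 8: leaves = {9,10}. Remove smallest leaf 9, emit neighbor 6.
Done: 2 vertices remain (6, 10). Sequence = [1 7 9 3 2 5 9 6]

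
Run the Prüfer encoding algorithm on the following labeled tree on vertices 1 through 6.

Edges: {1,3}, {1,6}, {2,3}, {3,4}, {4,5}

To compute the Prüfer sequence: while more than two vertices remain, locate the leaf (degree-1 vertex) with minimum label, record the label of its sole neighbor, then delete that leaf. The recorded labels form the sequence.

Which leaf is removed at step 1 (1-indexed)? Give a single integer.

Answer: 2

Derivation:
Step 1: current leaves = {2,5,6}. Remove leaf 2 (neighbor: 3).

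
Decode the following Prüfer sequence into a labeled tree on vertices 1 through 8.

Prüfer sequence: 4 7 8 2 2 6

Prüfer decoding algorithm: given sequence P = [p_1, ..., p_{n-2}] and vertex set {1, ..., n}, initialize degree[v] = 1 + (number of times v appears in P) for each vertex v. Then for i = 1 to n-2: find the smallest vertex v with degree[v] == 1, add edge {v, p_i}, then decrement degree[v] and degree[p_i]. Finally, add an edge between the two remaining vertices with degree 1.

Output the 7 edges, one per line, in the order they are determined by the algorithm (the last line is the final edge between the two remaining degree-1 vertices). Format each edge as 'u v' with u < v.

Initial degrees: {1:1, 2:3, 3:1, 4:2, 5:1, 6:2, 7:2, 8:2}
Step 1: smallest deg-1 vertex = 1, p_1 = 4. Add edge {1,4}. Now deg[1]=0, deg[4]=1.
Step 2: smallest deg-1 vertex = 3, p_2 = 7. Add edge {3,7}. Now deg[3]=0, deg[7]=1.
Step 3: smallest deg-1 vertex = 4, p_3 = 8. Add edge {4,8}. Now deg[4]=0, deg[8]=1.
Step 4: smallest deg-1 vertex = 5, p_4 = 2. Add edge {2,5}. Now deg[5]=0, deg[2]=2.
Step 5: smallest deg-1 vertex = 7, p_5 = 2. Add edge {2,7}. Now deg[7]=0, deg[2]=1.
Step 6: smallest deg-1 vertex = 2, p_6 = 6. Add edge {2,6}. Now deg[2]=0, deg[6]=1.
Final: two remaining deg-1 vertices are 6, 8. Add edge {6,8}.

Answer: 1 4
3 7
4 8
2 5
2 7
2 6
6 8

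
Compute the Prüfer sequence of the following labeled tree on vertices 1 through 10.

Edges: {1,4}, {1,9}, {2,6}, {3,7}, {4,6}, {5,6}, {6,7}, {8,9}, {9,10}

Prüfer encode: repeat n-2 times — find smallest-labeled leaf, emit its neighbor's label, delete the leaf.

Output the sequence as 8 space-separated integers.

Answer: 6 7 6 6 4 1 9 9

Derivation:
Step 1: leaves = {2,3,5,8,10}. Remove smallest leaf 2, emit neighbor 6.
Step 2: leaves = {3,5,8,10}. Remove smallest leaf 3, emit neighbor 7.
Step 3: leaves = {5,7,8,10}. Remove smallest leaf 5, emit neighbor 6.
Step 4: leaves = {7,8,10}. Remove smallest leaf 7, emit neighbor 6.
Step 5: leaves = {6,8,10}. Remove smallest leaf 6, emit neighbor 4.
Step 6: leaves = {4,8,10}. Remove smallest leaf 4, emit neighbor 1.
Step 7: leaves = {1,8,10}. Remove smallest leaf 1, emit neighbor 9.
Step 8: leaves = {8,10}. Remove smallest leaf 8, emit neighbor 9.
Done: 2 vertices remain (9, 10). Sequence = [6 7 6 6 4 1 9 9]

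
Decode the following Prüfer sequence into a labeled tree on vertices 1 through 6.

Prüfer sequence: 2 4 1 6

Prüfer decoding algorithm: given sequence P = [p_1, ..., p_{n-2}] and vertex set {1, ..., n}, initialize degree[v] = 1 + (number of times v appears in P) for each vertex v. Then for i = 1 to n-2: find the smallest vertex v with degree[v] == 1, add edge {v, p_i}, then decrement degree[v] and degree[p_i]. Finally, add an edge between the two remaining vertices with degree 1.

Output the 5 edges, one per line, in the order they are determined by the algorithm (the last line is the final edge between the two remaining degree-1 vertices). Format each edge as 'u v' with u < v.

Initial degrees: {1:2, 2:2, 3:1, 4:2, 5:1, 6:2}
Step 1: smallest deg-1 vertex = 3, p_1 = 2. Add edge {2,3}. Now deg[3]=0, deg[2]=1.
Step 2: smallest deg-1 vertex = 2, p_2 = 4. Add edge {2,4}. Now deg[2]=0, deg[4]=1.
Step 3: smallest deg-1 vertex = 4, p_3 = 1. Add edge {1,4}. Now deg[4]=0, deg[1]=1.
Step 4: smallest deg-1 vertex = 1, p_4 = 6. Add edge {1,6}. Now deg[1]=0, deg[6]=1.
Final: two remaining deg-1 vertices are 5, 6. Add edge {5,6}.

Answer: 2 3
2 4
1 4
1 6
5 6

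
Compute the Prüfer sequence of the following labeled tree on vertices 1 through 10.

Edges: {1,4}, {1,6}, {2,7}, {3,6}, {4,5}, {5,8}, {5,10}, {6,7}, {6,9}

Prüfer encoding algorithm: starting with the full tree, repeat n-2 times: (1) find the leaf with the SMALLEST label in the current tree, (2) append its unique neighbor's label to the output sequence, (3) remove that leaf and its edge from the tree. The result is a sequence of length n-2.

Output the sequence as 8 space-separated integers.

Step 1: leaves = {2,3,8,9,10}. Remove smallest leaf 2, emit neighbor 7.
Step 2: leaves = {3,7,8,9,10}. Remove smallest leaf 3, emit neighbor 6.
Step 3: leaves = {7,8,9,10}. Remove smallest leaf 7, emit neighbor 6.
Step 4: leaves = {8,9,10}. Remove smallest leaf 8, emit neighbor 5.
Step 5: leaves = {9,10}. Remove smallest leaf 9, emit neighbor 6.
Step 6: leaves = {6,10}. Remove smallest leaf 6, emit neighbor 1.
Step 7: leaves = {1,10}. Remove smallest leaf 1, emit neighbor 4.
Step 8: leaves = {4,10}. Remove smallest leaf 4, emit neighbor 5.
Done: 2 vertices remain (5, 10). Sequence = [7 6 6 5 6 1 4 5]

Answer: 7 6 6 5 6 1 4 5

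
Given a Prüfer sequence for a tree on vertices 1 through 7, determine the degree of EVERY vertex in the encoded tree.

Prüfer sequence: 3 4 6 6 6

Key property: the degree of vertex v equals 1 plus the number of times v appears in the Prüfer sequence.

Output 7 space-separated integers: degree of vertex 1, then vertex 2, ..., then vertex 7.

Answer: 1 1 2 2 1 4 1

Derivation:
p_1 = 3: count[3] becomes 1
p_2 = 4: count[4] becomes 1
p_3 = 6: count[6] becomes 1
p_4 = 6: count[6] becomes 2
p_5 = 6: count[6] becomes 3
Degrees (1 + count): deg[1]=1+0=1, deg[2]=1+0=1, deg[3]=1+1=2, deg[4]=1+1=2, deg[5]=1+0=1, deg[6]=1+3=4, deg[7]=1+0=1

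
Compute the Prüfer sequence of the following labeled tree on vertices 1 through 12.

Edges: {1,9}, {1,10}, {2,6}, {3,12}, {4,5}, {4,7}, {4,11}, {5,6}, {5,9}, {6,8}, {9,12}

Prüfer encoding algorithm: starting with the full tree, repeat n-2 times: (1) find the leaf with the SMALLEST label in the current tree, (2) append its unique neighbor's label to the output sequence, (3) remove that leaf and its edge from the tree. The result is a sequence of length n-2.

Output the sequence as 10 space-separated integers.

Answer: 6 12 4 6 5 1 9 4 5 9

Derivation:
Step 1: leaves = {2,3,7,8,10,11}. Remove smallest leaf 2, emit neighbor 6.
Step 2: leaves = {3,7,8,10,11}. Remove smallest leaf 3, emit neighbor 12.
Step 3: leaves = {7,8,10,11,12}. Remove smallest leaf 7, emit neighbor 4.
Step 4: leaves = {8,10,11,12}. Remove smallest leaf 8, emit neighbor 6.
Step 5: leaves = {6,10,11,12}. Remove smallest leaf 6, emit neighbor 5.
Step 6: leaves = {10,11,12}. Remove smallest leaf 10, emit neighbor 1.
Step 7: leaves = {1,11,12}. Remove smallest leaf 1, emit neighbor 9.
Step 8: leaves = {11,12}. Remove smallest leaf 11, emit neighbor 4.
Step 9: leaves = {4,12}. Remove smallest leaf 4, emit neighbor 5.
Step 10: leaves = {5,12}. Remove smallest leaf 5, emit neighbor 9.
Done: 2 vertices remain (9, 12). Sequence = [6 12 4 6 5 1 9 4 5 9]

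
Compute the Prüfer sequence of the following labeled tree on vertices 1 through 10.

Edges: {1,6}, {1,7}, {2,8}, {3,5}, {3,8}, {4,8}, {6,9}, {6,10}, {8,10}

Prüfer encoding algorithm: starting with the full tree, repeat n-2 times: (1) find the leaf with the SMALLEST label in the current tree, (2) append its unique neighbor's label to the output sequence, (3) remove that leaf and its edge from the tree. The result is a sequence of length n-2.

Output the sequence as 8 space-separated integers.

Step 1: leaves = {2,4,5,7,9}. Remove smallest leaf 2, emit neighbor 8.
Step 2: leaves = {4,5,7,9}. Remove smallest leaf 4, emit neighbor 8.
Step 3: leaves = {5,7,9}. Remove smallest leaf 5, emit neighbor 3.
Step 4: leaves = {3,7,9}. Remove smallest leaf 3, emit neighbor 8.
Step 5: leaves = {7,8,9}. Remove smallest leaf 7, emit neighbor 1.
Step 6: leaves = {1,8,9}. Remove smallest leaf 1, emit neighbor 6.
Step 7: leaves = {8,9}. Remove smallest leaf 8, emit neighbor 10.
Step 8: leaves = {9,10}. Remove smallest leaf 9, emit neighbor 6.
Done: 2 vertices remain (6, 10). Sequence = [8 8 3 8 1 6 10 6]

Answer: 8 8 3 8 1 6 10 6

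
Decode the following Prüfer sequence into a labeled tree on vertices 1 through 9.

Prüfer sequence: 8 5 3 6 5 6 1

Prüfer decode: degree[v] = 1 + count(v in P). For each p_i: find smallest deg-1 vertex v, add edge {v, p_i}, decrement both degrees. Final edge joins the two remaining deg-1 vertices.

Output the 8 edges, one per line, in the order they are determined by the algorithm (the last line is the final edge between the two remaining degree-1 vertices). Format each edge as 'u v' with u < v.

Initial degrees: {1:2, 2:1, 3:2, 4:1, 5:3, 6:3, 7:1, 8:2, 9:1}
Step 1: smallest deg-1 vertex = 2, p_1 = 8. Add edge {2,8}. Now deg[2]=0, deg[8]=1.
Step 2: smallest deg-1 vertex = 4, p_2 = 5. Add edge {4,5}. Now deg[4]=0, deg[5]=2.
Step 3: smallest deg-1 vertex = 7, p_3 = 3. Add edge {3,7}. Now deg[7]=0, deg[3]=1.
Step 4: smallest deg-1 vertex = 3, p_4 = 6. Add edge {3,6}. Now deg[3]=0, deg[6]=2.
Step 5: smallest deg-1 vertex = 8, p_5 = 5. Add edge {5,8}. Now deg[8]=0, deg[5]=1.
Step 6: smallest deg-1 vertex = 5, p_6 = 6. Add edge {5,6}. Now deg[5]=0, deg[6]=1.
Step 7: smallest deg-1 vertex = 6, p_7 = 1. Add edge {1,6}. Now deg[6]=0, deg[1]=1.
Final: two remaining deg-1 vertices are 1, 9. Add edge {1,9}.

Answer: 2 8
4 5
3 7
3 6
5 8
5 6
1 6
1 9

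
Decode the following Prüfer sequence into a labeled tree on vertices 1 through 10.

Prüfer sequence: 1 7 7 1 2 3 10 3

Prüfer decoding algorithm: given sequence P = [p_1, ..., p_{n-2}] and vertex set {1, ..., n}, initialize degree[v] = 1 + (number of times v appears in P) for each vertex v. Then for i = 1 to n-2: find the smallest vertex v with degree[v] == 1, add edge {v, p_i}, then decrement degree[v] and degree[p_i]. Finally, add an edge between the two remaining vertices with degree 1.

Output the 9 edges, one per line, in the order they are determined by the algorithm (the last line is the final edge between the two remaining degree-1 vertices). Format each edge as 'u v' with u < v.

Answer: 1 4
5 7
6 7
1 7
1 2
2 3
8 10
3 9
3 10

Derivation:
Initial degrees: {1:3, 2:2, 3:3, 4:1, 5:1, 6:1, 7:3, 8:1, 9:1, 10:2}
Step 1: smallest deg-1 vertex = 4, p_1 = 1. Add edge {1,4}. Now deg[4]=0, deg[1]=2.
Step 2: smallest deg-1 vertex = 5, p_2 = 7. Add edge {5,7}. Now deg[5]=0, deg[7]=2.
Step 3: smallest deg-1 vertex = 6, p_3 = 7. Add edge {6,7}. Now deg[6]=0, deg[7]=1.
Step 4: smallest deg-1 vertex = 7, p_4 = 1. Add edge {1,7}. Now deg[7]=0, deg[1]=1.
Step 5: smallest deg-1 vertex = 1, p_5 = 2. Add edge {1,2}. Now deg[1]=0, deg[2]=1.
Step 6: smallest deg-1 vertex = 2, p_6 = 3. Add edge {2,3}. Now deg[2]=0, deg[3]=2.
Step 7: smallest deg-1 vertex = 8, p_7 = 10. Add edge {8,10}. Now deg[8]=0, deg[10]=1.
Step 8: smallest deg-1 vertex = 9, p_8 = 3. Add edge {3,9}. Now deg[9]=0, deg[3]=1.
Final: two remaining deg-1 vertices are 3, 10. Add edge {3,10}.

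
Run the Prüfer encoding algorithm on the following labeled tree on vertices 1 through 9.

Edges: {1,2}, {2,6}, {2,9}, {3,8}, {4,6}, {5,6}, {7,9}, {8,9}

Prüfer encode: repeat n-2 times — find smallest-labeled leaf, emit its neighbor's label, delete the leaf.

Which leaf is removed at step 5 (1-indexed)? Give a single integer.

Step 1: current leaves = {1,3,4,5,7}. Remove leaf 1 (neighbor: 2).
Step 2: current leaves = {3,4,5,7}. Remove leaf 3 (neighbor: 8).
Step 3: current leaves = {4,5,7,8}. Remove leaf 4 (neighbor: 6).
Step 4: current leaves = {5,7,8}. Remove leaf 5 (neighbor: 6).
Step 5: current leaves = {6,7,8}. Remove leaf 6 (neighbor: 2).

Answer: 6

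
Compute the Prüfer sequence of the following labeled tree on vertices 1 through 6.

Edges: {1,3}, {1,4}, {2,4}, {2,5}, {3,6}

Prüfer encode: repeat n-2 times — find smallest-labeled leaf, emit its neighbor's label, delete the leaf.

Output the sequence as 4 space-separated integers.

Answer: 2 4 1 3

Derivation:
Step 1: leaves = {5,6}. Remove smallest leaf 5, emit neighbor 2.
Step 2: leaves = {2,6}. Remove smallest leaf 2, emit neighbor 4.
Step 3: leaves = {4,6}. Remove smallest leaf 4, emit neighbor 1.
Step 4: leaves = {1,6}. Remove smallest leaf 1, emit neighbor 3.
Done: 2 vertices remain (3, 6). Sequence = [2 4 1 3]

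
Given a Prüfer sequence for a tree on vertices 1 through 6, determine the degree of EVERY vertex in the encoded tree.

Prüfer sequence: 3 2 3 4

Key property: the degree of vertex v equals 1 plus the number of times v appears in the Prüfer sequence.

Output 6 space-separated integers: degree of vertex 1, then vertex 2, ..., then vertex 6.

p_1 = 3: count[3] becomes 1
p_2 = 2: count[2] becomes 1
p_3 = 3: count[3] becomes 2
p_4 = 4: count[4] becomes 1
Degrees (1 + count): deg[1]=1+0=1, deg[2]=1+1=2, deg[3]=1+2=3, deg[4]=1+1=2, deg[5]=1+0=1, deg[6]=1+0=1

Answer: 1 2 3 2 1 1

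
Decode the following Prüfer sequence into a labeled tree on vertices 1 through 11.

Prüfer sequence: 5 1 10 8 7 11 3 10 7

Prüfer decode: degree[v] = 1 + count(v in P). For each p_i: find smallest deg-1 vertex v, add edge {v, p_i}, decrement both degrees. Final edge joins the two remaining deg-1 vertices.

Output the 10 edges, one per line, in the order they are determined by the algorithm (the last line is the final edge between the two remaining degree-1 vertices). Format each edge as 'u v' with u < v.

Initial degrees: {1:2, 2:1, 3:2, 4:1, 5:2, 6:1, 7:3, 8:2, 9:1, 10:3, 11:2}
Step 1: smallest deg-1 vertex = 2, p_1 = 5. Add edge {2,5}. Now deg[2]=0, deg[5]=1.
Step 2: smallest deg-1 vertex = 4, p_2 = 1. Add edge {1,4}. Now deg[4]=0, deg[1]=1.
Step 3: smallest deg-1 vertex = 1, p_3 = 10. Add edge {1,10}. Now deg[1]=0, deg[10]=2.
Step 4: smallest deg-1 vertex = 5, p_4 = 8. Add edge {5,8}. Now deg[5]=0, deg[8]=1.
Step 5: smallest deg-1 vertex = 6, p_5 = 7. Add edge {6,7}. Now deg[6]=0, deg[7]=2.
Step 6: smallest deg-1 vertex = 8, p_6 = 11. Add edge {8,11}. Now deg[8]=0, deg[11]=1.
Step 7: smallest deg-1 vertex = 9, p_7 = 3. Add edge {3,9}. Now deg[9]=0, deg[3]=1.
Step 8: smallest deg-1 vertex = 3, p_8 = 10. Add edge {3,10}. Now deg[3]=0, deg[10]=1.
Step 9: smallest deg-1 vertex = 10, p_9 = 7. Add edge {7,10}. Now deg[10]=0, deg[7]=1.
Final: two remaining deg-1 vertices are 7, 11. Add edge {7,11}.

Answer: 2 5
1 4
1 10
5 8
6 7
8 11
3 9
3 10
7 10
7 11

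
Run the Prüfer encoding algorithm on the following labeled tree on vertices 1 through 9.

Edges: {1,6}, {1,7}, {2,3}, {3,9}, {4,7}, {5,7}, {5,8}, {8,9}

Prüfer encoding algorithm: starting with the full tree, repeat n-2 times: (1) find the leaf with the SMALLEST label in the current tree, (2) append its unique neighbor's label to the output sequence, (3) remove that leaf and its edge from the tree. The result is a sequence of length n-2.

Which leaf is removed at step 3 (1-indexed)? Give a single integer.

Answer: 4

Derivation:
Step 1: current leaves = {2,4,6}. Remove leaf 2 (neighbor: 3).
Step 2: current leaves = {3,4,6}. Remove leaf 3 (neighbor: 9).
Step 3: current leaves = {4,6,9}. Remove leaf 4 (neighbor: 7).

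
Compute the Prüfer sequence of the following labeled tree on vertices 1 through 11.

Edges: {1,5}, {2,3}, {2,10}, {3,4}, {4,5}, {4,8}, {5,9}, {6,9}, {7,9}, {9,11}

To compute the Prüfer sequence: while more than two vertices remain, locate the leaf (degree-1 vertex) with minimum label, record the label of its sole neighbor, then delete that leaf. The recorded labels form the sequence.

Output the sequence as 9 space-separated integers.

Step 1: leaves = {1,6,7,8,10,11}. Remove smallest leaf 1, emit neighbor 5.
Step 2: leaves = {6,7,8,10,11}. Remove smallest leaf 6, emit neighbor 9.
Step 3: leaves = {7,8,10,11}. Remove smallest leaf 7, emit neighbor 9.
Step 4: leaves = {8,10,11}. Remove smallest leaf 8, emit neighbor 4.
Step 5: leaves = {10,11}. Remove smallest leaf 10, emit neighbor 2.
Step 6: leaves = {2,11}. Remove smallest leaf 2, emit neighbor 3.
Step 7: leaves = {3,11}. Remove smallest leaf 3, emit neighbor 4.
Step 8: leaves = {4,11}. Remove smallest leaf 4, emit neighbor 5.
Step 9: leaves = {5,11}. Remove smallest leaf 5, emit neighbor 9.
Done: 2 vertices remain (9, 11). Sequence = [5 9 9 4 2 3 4 5 9]

Answer: 5 9 9 4 2 3 4 5 9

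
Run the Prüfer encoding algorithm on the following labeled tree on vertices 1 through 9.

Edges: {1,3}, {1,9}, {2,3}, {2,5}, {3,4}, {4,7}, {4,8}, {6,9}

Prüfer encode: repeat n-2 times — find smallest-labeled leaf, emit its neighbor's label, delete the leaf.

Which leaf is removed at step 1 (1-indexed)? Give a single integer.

Answer: 5

Derivation:
Step 1: current leaves = {5,6,7,8}. Remove leaf 5 (neighbor: 2).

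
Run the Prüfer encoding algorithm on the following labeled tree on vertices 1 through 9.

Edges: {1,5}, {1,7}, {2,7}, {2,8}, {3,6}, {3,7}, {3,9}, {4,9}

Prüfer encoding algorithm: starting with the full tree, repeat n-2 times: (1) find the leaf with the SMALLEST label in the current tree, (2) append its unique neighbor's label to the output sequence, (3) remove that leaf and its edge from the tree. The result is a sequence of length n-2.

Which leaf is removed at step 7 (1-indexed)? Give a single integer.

Answer: 7

Derivation:
Step 1: current leaves = {4,5,6,8}. Remove leaf 4 (neighbor: 9).
Step 2: current leaves = {5,6,8,9}. Remove leaf 5 (neighbor: 1).
Step 3: current leaves = {1,6,8,9}. Remove leaf 1 (neighbor: 7).
Step 4: current leaves = {6,8,9}. Remove leaf 6 (neighbor: 3).
Step 5: current leaves = {8,9}. Remove leaf 8 (neighbor: 2).
Step 6: current leaves = {2,9}. Remove leaf 2 (neighbor: 7).
Step 7: current leaves = {7,9}. Remove leaf 7 (neighbor: 3).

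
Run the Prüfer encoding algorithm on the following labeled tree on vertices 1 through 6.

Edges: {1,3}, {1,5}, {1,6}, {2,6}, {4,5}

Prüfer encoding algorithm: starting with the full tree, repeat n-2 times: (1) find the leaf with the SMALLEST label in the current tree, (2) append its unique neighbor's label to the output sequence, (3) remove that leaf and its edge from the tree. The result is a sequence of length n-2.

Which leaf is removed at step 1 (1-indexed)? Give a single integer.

Answer: 2

Derivation:
Step 1: current leaves = {2,3,4}. Remove leaf 2 (neighbor: 6).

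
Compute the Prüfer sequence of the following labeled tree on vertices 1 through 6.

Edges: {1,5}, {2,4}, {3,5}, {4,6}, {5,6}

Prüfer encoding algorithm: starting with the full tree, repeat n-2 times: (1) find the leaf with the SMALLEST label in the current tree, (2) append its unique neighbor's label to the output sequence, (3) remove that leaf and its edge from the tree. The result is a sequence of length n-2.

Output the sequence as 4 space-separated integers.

Answer: 5 4 5 6

Derivation:
Step 1: leaves = {1,2,3}. Remove smallest leaf 1, emit neighbor 5.
Step 2: leaves = {2,3}. Remove smallest leaf 2, emit neighbor 4.
Step 3: leaves = {3,4}. Remove smallest leaf 3, emit neighbor 5.
Step 4: leaves = {4,5}. Remove smallest leaf 4, emit neighbor 6.
Done: 2 vertices remain (5, 6). Sequence = [5 4 5 6]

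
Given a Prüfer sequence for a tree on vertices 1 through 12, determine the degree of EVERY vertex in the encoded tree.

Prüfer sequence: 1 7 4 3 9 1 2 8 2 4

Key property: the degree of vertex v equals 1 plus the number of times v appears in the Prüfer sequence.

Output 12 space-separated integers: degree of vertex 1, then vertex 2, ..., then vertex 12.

Answer: 3 3 2 3 1 1 2 2 2 1 1 1

Derivation:
p_1 = 1: count[1] becomes 1
p_2 = 7: count[7] becomes 1
p_3 = 4: count[4] becomes 1
p_4 = 3: count[3] becomes 1
p_5 = 9: count[9] becomes 1
p_6 = 1: count[1] becomes 2
p_7 = 2: count[2] becomes 1
p_8 = 8: count[8] becomes 1
p_9 = 2: count[2] becomes 2
p_10 = 4: count[4] becomes 2
Degrees (1 + count): deg[1]=1+2=3, deg[2]=1+2=3, deg[3]=1+1=2, deg[4]=1+2=3, deg[5]=1+0=1, deg[6]=1+0=1, deg[7]=1+1=2, deg[8]=1+1=2, deg[9]=1+1=2, deg[10]=1+0=1, deg[11]=1+0=1, deg[12]=1+0=1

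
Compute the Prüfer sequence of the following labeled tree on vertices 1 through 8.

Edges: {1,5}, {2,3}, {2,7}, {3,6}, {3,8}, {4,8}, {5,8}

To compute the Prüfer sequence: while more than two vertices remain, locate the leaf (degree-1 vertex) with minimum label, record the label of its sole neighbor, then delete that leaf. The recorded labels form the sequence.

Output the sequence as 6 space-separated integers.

Answer: 5 8 8 3 2 3

Derivation:
Step 1: leaves = {1,4,6,7}. Remove smallest leaf 1, emit neighbor 5.
Step 2: leaves = {4,5,6,7}. Remove smallest leaf 4, emit neighbor 8.
Step 3: leaves = {5,6,7}. Remove smallest leaf 5, emit neighbor 8.
Step 4: leaves = {6,7,8}. Remove smallest leaf 6, emit neighbor 3.
Step 5: leaves = {7,8}. Remove smallest leaf 7, emit neighbor 2.
Step 6: leaves = {2,8}. Remove smallest leaf 2, emit neighbor 3.
Done: 2 vertices remain (3, 8). Sequence = [5 8 8 3 2 3]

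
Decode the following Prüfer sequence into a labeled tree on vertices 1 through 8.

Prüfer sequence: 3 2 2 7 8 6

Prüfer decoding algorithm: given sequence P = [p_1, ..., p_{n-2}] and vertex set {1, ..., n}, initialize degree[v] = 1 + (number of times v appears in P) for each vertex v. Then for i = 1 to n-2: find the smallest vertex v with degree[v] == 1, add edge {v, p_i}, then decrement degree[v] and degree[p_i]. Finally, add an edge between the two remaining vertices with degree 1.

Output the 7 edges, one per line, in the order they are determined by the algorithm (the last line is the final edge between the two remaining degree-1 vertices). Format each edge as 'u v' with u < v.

Initial degrees: {1:1, 2:3, 3:2, 4:1, 5:1, 6:2, 7:2, 8:2}
Step 1: smallest deg-1 vertex = 1, p_1 = 3. Add edge {1,3}. Now deg[1]=0, deg[3]=1.
Step 2: smallest deg-1 vertex = 3, p_2 = 2. Add edge {2,3}. Now deg[3]=0, deg[2]=2.
Step 3: smallest deg-1 vertex = 4, p_3 = 2. Add edge {2,4}. Now deg[4]=0, deg[2]=1.
Step 4: smallest deg-1 vertex = 2, p_4 = 7. Add edge {2,7}. Now deg[2]=0, deg[7]=1.
Step 5: smallest deg-1 vertex = 5, p_5 = 8. Add edge {5,8}. Now deg[5]=0, deg[8]=1.
Step 6: smallest deg-1 vertex = 7, p_6 = 6. Add edge {6,7}. Now deg[7]=0, deg[6]=1.
Final: two remaining deg-1 vertices are 6, 8. Add edge {6,8}.

Answer: 1 3
2 3
2 4
2 7
5 8
6 7
6 8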